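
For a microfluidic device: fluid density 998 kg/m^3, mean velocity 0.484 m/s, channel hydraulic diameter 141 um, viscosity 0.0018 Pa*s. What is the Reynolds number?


Step 1: Convert Dh to meters: Dh = 141e-6 m
Step 2: Re = rho * v * Dh / mu
Re = 998 * 0.484 * 141e-6 / 0.0018
Re = 37.838


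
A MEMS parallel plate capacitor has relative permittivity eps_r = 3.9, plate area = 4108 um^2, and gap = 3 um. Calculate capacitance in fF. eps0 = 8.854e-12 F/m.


Step 1: Convert area to m^2: A = 4108e-12 m^2
Step 2: Convert gap to m: d = 3e-6 m
Step 3: C = eps0 * eps_r * A / d
C = 8.854e-12 * 3.9 * 4108e-12 / 3e-6
Step 4: Convert to fF (multiply by 1e15).
C = 47.28 fF


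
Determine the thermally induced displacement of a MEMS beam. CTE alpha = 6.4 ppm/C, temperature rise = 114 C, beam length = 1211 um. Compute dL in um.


Step 1: Convert CTE: alpha = 6.4 ppm/C = 6.4e-6 /C
Step 2: dL = 6.4e-6 * 114 * 1211
dL = 0.8835 um


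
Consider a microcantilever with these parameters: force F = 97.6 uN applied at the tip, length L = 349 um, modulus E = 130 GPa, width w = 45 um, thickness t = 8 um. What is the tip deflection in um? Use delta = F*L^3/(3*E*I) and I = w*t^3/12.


Step 1: Calculate the second moment of area.
I = w * t^3 / 12 = 45 * 8^3 / 12 = 1920.0 um^4
Step 2: Convert E to consistent units (1 GPa = 1000 uN/um^2).
E = 130 GPa = 130000 uN/um^2
Step 3: Calculate tip deflection.
delta = F * L^3 / (3 * E * I)
delta = 97.6 * 349^3 / (3 * 130000 * 1920.0)
delta = 5.5406 um


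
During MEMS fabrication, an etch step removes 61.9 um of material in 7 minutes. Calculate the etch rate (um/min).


Step 1: Etch rate = depth / time
Step 2: rate = 61.9 / 7
rate = 8.843 um/min


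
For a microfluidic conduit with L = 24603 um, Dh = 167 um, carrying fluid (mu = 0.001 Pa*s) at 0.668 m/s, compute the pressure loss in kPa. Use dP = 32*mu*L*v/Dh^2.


Step 1: Convert to SI: L = 24603e-6 m, Dh = 167e-6 m
Step 2: dP = 32 * 0.001 * 24603e-6 * 0.668 / (167e-6)^2
Step 3: dP = 18857.39 Pa
Step 4: Convert to kPa: dP = 18.86 kPa


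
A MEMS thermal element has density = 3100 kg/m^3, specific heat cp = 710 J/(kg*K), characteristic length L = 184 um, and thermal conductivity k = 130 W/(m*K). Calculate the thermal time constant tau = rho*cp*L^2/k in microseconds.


Step 1: Convert L to m: L = 184e-6 m
Step 2: L^2 = (184e-6)^2 = 3.3856e-08 m^2
Step 3: tau = 3100 * 710 * 3.3856e-08 / 130 = 5.7320812e-04 s
Step 4: Convert to microseconds (multiply by 1e6).
tau = 573.208 us


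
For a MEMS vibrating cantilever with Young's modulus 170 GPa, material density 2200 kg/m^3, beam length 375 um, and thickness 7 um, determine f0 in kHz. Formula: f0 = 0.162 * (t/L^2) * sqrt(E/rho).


Step 1: Convert units to SI.
t_SI = 7e-6 m, L_SI = 375e-6 m
Step 2: Calculate sqrt(E/rho).
sqrt(170e9 / 2200) = 8790.49 m/s
Step 3: Compute f0.
f0 = 0.162 * 7e-6 / (375e-6)^2 * 8790.49 = 70886.5 Hz = 70.89 kHz


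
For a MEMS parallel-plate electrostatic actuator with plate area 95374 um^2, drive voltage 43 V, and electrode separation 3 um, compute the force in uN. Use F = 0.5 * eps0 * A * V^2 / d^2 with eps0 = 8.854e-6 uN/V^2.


Step 1: Identify parameters.
eps0 = 8.854e-6 uN/V^2, A = 95374 um^2, V = 43 V, d = 3 um
Step 2: Compute V^2 = 43^2 = 1849
Step 3: Compute d^2 = 3^2 = 9
Step 4: F = 0.5 * 8.854e-6 * 95374 * 1849 / 9
F = 86.743 uN


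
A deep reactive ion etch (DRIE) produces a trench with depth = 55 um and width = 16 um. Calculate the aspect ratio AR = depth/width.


Step 1: AR = depth / width
Step 2: AR = 55 / 16
AR = 3.4


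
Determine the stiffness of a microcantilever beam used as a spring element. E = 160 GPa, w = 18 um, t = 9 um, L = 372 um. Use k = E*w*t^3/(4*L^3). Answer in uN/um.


Step 1: Convert E to consistent units (1 GPa = 1000 uN/um^2).
E = 160 GPa = 160000 uN/um^2
Step 2: Compute t^3 = 9^3 = 729
Step 3: Compute L^3 = 372^3 = 51478848
Step 4: k = 160000 * 18 * 729 / (4 * 51478848)
k = 10.196 uN/um


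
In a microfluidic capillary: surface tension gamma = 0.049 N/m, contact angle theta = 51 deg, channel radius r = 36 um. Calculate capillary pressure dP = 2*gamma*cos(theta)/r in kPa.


Step 1: cos(51 deg) = 0.6293
Step 2: Convert r to m: r = 36e-6 m
Step 3: dP = 2 * 0.049 * 0.6293 / 36e-6 = 1713.1 Pa
Step 4: Convert Pa to kPa (divide by 1000).
dP = 1.71 kPa


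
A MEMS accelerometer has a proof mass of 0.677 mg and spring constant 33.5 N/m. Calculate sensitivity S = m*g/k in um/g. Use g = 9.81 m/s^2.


Step 1: Convert mass: m = 0.677 mg = 6.77e-07 kg
Step 2: S = m * g / k = 6.77e-07 * 9.81 / 33.5
Step 3: S = 1.98e-07 m/g
Step 4: Convert to um/g: S = 0.198 um/g


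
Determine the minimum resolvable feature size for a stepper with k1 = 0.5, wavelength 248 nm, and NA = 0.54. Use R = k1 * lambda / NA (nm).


Step 1: Identify values: k1 = 0.5, lambda = 248 nm, NA = 0.54
Step 2: R = k1 * lambda / NA
R = 0.5 * 248 / 0.54
R = 229.6 nm


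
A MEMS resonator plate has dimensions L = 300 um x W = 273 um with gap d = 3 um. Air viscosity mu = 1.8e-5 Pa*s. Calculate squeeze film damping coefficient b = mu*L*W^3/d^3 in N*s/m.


Step 1: Convert to SI.
L = 300e-6 m, W = 273e-6 m, d = 3e-6 m
Step 2: W^3 = (273e-6)^3 = 2.03e-11 m^3
Step 3: d^3 = (3e-6)^3 = 2.70e-17 m^3
Step 4: b = 1.8e-5 * 300e-6 * 2.03e-11 / 2.70e-17
b = 4.07e-03 N*s/m


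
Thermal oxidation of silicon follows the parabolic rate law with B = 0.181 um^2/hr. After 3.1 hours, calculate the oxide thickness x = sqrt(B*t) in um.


Step 1: Compute B*t = 0.181 * 3.1 = 0.5611
Step 2: x = sqrt(0.5611)
x = 0.749 um


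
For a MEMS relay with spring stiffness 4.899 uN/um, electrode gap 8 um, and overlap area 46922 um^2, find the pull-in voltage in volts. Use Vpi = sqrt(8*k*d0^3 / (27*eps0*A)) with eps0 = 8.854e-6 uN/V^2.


Step 1: Compute numerator: 8 * k * d0^3 = 8 * 4.899 * 8^3 = 20066.304
Step 2: Compute denominator: 27 * eps0 * A = 27 * 8.854e-6 * 46922 = 11.217079
Step 3: Vpi = sqrt(20066.304 / 11.217079)
Vpi = 42.3 V


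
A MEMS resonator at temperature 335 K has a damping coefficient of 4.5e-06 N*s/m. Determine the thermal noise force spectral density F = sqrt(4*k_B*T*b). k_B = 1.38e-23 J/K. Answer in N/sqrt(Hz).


Step 1: Compute 4 * k_B * T * b
= 4 * 1.38e-23 * 335 * 4.5e-06
= 8.3214e-26 N^2/Hz
Step 2: F_noise = sqrt(8.3214e-26)
F_noise = 2.88e-13 N/sqrt(Hz)


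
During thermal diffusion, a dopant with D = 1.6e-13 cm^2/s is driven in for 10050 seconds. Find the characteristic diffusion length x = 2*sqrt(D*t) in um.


Step 1: Compute D*t = 1.6e-13 * 10050 = 1.608e-09 cm^2
Step 2: sqrt(D*t) = 4.01e-05 cm
Step 3: x = 2 * 4.01e-05 cm = 8.02e-05 cm
Step 4: Convert to um (1 cm = 1e4 um): x = 0.802 um


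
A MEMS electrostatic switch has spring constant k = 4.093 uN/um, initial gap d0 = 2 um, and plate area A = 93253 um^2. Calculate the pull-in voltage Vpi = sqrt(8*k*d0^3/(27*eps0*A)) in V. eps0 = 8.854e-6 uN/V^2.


Step 1: Compute numerator: 8 * k * d0^3 = 8 * 4.093 * 2^3 = 261.952
Step 2: Compute denominator: 27 * eps0 * A = 27 * 8.854e-6 * 93253 = 22.292876
Step 3: Vpi = sqrt(261.952 / 22.292876)
Vpi = 3.43 V


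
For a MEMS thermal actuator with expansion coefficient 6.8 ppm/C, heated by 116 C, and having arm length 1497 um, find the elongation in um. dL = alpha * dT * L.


Step 1: Convert CTE: alpha = 6.8 ppm/C = 6.8e-6 /C
Step 2: dL = 6.8e-6 * 116 * 1497
dL = 1.1808 um


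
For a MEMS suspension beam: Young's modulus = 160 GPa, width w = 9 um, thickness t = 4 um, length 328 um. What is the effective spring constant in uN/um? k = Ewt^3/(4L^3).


Step 1: Convert E to consistent units (1 GPa = 1000 uN/um^2).
E = 160 GPa = 160000 uN/um^2
Step 2: Compute t^3 = 4^3 = 64
Step 3: Compute L^3 = 328^3 = 35287552
Step 4: k = 160000 * 9 * 64 / (4 * 35287552)
k = 0.6529 uN/um


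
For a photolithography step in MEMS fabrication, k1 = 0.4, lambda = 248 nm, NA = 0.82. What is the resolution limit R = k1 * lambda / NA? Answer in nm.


Step 1: Identify values: k1 = 0.4, lambda = 248 nm, NA = 0.82
Step 2: R = k1 * lambda / NA
R = 0.4 * 248 / 0.82
R = 121.0 nm


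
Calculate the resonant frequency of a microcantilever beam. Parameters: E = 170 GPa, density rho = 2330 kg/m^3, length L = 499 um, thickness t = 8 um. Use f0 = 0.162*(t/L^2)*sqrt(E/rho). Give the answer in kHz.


Step 1: Convert units to SI.
t_SI = 8e-6 m, L_SI = 499e-6 m
Step 2: Calculate sqrt(E/rho).
sqrt(170e9 / 2330) = 8541.74 m/s
Step 3: Compute f0.
f0 = 0.162 * 8e-6 / (499e-6)^2 * 8541.74 = 44458.0 Hz = 44.46 kHz


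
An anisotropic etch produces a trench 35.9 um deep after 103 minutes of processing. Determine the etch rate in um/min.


Step 1: Etch rate = depth / time
Step 2: rate = 35.9 / 103
rate = 0.349 um/min


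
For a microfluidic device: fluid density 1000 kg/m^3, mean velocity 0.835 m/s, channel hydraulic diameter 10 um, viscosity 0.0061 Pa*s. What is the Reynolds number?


Step 1: Convert Dh to meters: Dh = 10e-6 m
Step 2: Re = rho * v * Dh / mu
Re = 1000 * 0.835 * 10e-6 / 0.0061
Re = 1.369


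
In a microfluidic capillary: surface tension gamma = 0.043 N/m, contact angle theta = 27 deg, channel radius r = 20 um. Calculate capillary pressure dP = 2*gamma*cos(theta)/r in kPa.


Step 1: cos(27 deg) = 0.891
Step 2: Convert r to m: r = 20e-6 m
Step 3: dP = 2 * 0.043 * 0.891 / 20e-6 = 3831.3 Pa
Step 4: Convert Pa to kPa (divide by 1000).
dP = 3.83 kPa


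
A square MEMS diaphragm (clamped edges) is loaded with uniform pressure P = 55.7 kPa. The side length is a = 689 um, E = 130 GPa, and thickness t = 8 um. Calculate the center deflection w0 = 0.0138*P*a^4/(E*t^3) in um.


Step 1: Convert pressure to compatible units (E is in GPa, so P in GPa).
P = 55.7 kPa = 55.7e-6 GPa
Step 2: Compute numerator: 0.0138 * P * a^4.
a^4 = 689^4 = 225360027841
numerator = 0.0138 * 55.7e-6 * 225360027841 = 1.732252e+05
Step 3: Compute denominator: E * t^3 = 130 * 8^3 = 66560
Step 4: w0 = numerator / denominator = 1.732252e+05 / 66560 = 2.6025 um


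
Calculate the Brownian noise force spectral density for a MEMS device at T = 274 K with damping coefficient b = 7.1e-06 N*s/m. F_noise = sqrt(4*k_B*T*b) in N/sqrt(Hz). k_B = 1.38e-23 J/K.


Step 1: Compute 4 * k_B * T * b
= 4 * 1.38e-23 * 274 * 7.1e-06
= 1.0739e-25 N^2/Hz
Step 2: F_noise = sqrt(1.0739e-25)
F_noise = 3.28e-13 N/sqrt(Hz)


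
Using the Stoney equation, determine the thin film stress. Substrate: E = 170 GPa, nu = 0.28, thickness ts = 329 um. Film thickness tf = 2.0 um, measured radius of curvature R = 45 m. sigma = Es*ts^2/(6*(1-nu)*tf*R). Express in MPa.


Step 1: Compute numerator: Es * ts^2 = 170 * 329^2 = 18400970 (GPa*um^2)
Step 2: Compute denominator (R in um): 6*(1-nu)*tf*R = 6*0.72*2.0*45e6 = 388800000.0 (um^2)
Step 3: sigma (GPa) = 18400970 / 388800000.0 = 4.7328e-02 GPa
Step 4: Convert to MPa (x1000): sigma = 47.3 MPa


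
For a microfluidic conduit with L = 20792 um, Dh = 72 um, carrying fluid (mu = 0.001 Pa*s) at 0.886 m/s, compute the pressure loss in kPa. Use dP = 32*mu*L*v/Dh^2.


Step 1: Convert to SI: L = 20792e-6 m, Dh = 72e-6 m
Step 2: dP = 32 * 0.001 * 20792e-6 * 0.886 / (72e-6)^2
Step 3: dP = 113714.27 Pa
Step 4: Convert to kPa: dP = 113.71 kPa


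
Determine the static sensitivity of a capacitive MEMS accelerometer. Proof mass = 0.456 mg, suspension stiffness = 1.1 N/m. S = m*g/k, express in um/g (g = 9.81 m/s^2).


Step 1: Convert mass: m = 0.456 mg = 4.56e-07 kg
Step 2: S = m * g / k = 4.56e-07 * 9.81 / 1.1
Step 3: S = 4.07e-06 m/g
Step 4: Convert to um/g: S = 4.067 um/g


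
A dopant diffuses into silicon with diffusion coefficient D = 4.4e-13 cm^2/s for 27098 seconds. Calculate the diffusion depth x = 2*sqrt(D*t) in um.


Step 1: Compute D*t = 4.4e-13 * 27098 = 1.192312e-08 cm^2
Step 2: sqrt(D*t) = 1.09193e-04 cm
Step 3: x = 2 * 1.09193e-04 cm = 2.18386e-04 cm
Step 4: Convert to um (1 cm = 1e4 um): x = 2.184 um


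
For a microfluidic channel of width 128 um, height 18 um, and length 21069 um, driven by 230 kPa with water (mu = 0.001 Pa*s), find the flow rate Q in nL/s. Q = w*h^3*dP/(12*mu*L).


Step 1: Convert all dimensions to SI (meters).
w = 128e-6 m, h = 18e-6 m, L = 21069e-6 m, dP = 230e3 Pa
Step 2: Q = w * h^3 * dP / (12 * mu * L)
Q = 128e-6 * (18e-6)^3 * 230e3 / (12 * 0.001 * 21069e-6) = 6.790944e-10 m^3/s
Step 3: Convert Q from m^3/s to nL/s (1 m^3 = 1e12 nL, so multiply by 1e12).
Q = 679.094 nL/s


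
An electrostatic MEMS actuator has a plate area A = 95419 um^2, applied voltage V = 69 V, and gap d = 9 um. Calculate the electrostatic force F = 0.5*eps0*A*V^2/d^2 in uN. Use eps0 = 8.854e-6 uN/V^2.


Step 1: Identify parameters.
eps0 = 8.854e-6 uN/V^2, A = 95419 um^2, V = 69 V, d = 9 um
Step 2: Compute V^2 = 69^2 = 4761
Step 3: Compute d^2 = 9^2 = 81
Step 4: F = 0.5 * 8.854e-6 * 95419 * 4761 / 81
F = 24.829 uN


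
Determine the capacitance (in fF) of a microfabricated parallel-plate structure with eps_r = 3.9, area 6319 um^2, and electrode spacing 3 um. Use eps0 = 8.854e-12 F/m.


Step 1: Convert area to m^2: A = 6319e-12 m^2
Step 2: Convert gap to m: d = 3e-6 m
Step 3: C = eps0 * eps_r * A / d
C = 8.854e-12 * 3.9 * 6319e-12 / 3e-6
Step 4: Convert to fF (multiply by 1e15).
C = 72.73 fF


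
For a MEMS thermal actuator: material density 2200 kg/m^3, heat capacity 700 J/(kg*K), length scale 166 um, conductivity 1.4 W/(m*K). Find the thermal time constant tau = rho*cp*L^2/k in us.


Step 1: Convert L to m: L = 166e-6 m
Step 2: L^2 = (166e-6)^2 = 2.7556e-08 m^2
Step 3: tau = 2200 * 700 * 2.7556e-08 / 1.4 = 3.03116e-02 s
Step 4: Convert to microseconds (multiply by 1e6).
tau = 30311.6 us


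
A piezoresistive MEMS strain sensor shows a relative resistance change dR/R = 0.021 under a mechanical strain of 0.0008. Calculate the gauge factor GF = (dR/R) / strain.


Step 1: Identify values.
dR/R = 0.021, strain = 0.0008
Step 2: GF = (dR/R) / strain = 0.021 / 0.0008
GF = 26.3


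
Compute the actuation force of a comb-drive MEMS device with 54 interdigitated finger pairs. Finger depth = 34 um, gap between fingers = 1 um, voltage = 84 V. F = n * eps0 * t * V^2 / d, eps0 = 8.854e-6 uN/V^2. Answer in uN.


Step 1: Parameters: n=54, eps0=8.854e-6 uN/V^2, t=34 um, V=84 V, d=1 um
Step 2: V^2 = 7056
Step 3: F = 54 * 8.854e-6 * 34 * 7056 / 1
F = 114.702 uN


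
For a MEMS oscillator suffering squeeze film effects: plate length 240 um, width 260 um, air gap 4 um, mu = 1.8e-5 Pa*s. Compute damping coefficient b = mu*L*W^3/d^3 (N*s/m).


Step 1: Convert to SI.
L = 240e-6 m, W = 260e-6 m, d = 4e-6 m
Step 2: W^3 = (260e-6)^3 = 1.76e-11 m^3
Step 3: d^3 = (4e-6)^3 = 6.40e-17 m^3
Step 4: b = 1.8e-5 * 240e-6 * 1.76e-11 / 6.40e-17
b = 1.19e-03 N*s/m


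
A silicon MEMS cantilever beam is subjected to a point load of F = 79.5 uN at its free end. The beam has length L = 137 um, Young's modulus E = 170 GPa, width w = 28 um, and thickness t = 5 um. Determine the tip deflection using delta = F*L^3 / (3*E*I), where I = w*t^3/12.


Step 1: Calculate the second moment of area.
I = w * t^3 / 12 = 28 * 5^3 / 12 = 291.6667 um^4
Step 2: Convert E to consistent units (1 GPa = 1000 uN/um^2).
E = 170 GPa = 170000 uN/um^2
Step 3: Calculate tip deflection.
delta = F * L^3 / (3 * E * I)
delta = 79.5 * 137^3 / (3 * 170000 * 291.6667)
delta = 1.3743 um


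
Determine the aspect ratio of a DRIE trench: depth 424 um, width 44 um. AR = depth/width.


Step 1: AR = depth / width
Step 2: AR = 424 / 44
AR = 9.6


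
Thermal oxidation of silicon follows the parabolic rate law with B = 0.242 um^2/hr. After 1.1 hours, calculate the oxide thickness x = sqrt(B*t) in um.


Step 1: Compute B*t = 0.242 * 1.1 = 0.2662
Step 2: x = sqrt(0.2662)
x = 0.516 um


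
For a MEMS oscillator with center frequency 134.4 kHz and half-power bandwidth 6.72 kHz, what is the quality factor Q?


Step 1: Q = f0 / bandwidth
Step 2: Q = 134.4 / 6.72
Q = 20.0


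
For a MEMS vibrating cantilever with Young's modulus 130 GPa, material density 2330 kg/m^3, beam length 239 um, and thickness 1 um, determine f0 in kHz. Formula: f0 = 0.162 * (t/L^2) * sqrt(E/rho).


Step 1: Convert units to SI.
t_SI = 1e-6 m, L_SI = 239e-6 m
Step 2: Calculate sqrt(E/rho).
sqrt(130e9 / 2330) = 7469.54 m/s
Step 3: Compute f0.
f0 = 0.162 * 1e-6 / (239e-6)^2 * 7469.54 = 21184.2 Hz = 21.18 kHz


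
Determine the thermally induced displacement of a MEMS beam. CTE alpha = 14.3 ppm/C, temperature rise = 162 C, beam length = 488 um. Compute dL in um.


Step 1: Convert CTE: alpha = 14.3 ppm/C = 14.3e-6 /C
Step 2: dL = 14.3e-6 * 162 * 488
dL = 1.1305 um


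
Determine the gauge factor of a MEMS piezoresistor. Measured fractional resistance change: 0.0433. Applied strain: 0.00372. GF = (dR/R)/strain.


Step 1: Identify values.
dR/R = 0.0433, strain = 0.00372
Step 2: GF = (dR/R) / strain = 0.0433 / 0.00372
GF = 11.6


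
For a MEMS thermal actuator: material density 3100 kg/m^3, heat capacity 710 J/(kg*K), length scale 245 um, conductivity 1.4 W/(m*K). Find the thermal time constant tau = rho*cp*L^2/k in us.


Step 1: Convert L to m: L = 245e-6 m
Step 2: L^2 = (245e-6)^2 = 6.0025e-08 m^2
Step 3: tau = 3100 * 710 * 6.0025e-08 / 1.4 = 9.4367875e-02 s
Step 4: Convert to microseconds (multiply by 1e6).
tau = 94367.875 us


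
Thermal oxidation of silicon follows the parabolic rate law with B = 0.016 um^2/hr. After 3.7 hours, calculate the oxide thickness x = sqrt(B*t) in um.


Step 1: Compute B*t = 0.016 * 3.7 = 0.0592
Step 2: x = sqrt(0.0592)
x = 0.243 um


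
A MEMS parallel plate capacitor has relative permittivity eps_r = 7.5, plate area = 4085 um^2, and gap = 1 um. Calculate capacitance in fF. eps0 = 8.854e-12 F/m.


Step 1: Convert area to m^2: A = 4085e-12 m^2
Step 2: Convert gap to m: d = 1e-6 m
Step 3: C = eps0 * eps_r * A / d
C = 8.854e-12 * 7.5 * 4085e-12 / 1e-6
Step 4: Convert to fF (multiply by 1e15).
C = 271.26 fF


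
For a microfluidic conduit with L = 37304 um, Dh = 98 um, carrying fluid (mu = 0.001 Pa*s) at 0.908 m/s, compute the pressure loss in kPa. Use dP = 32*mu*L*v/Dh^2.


Step 1: Convert to SI: L = 37304e-6 m, Dh = 98e-6 m
Step 2: dP = 32 * 0.001 * 37304e-6 * 0.908 / (98e-6)^2
Step 3: dP = 112859.75 Pa
Step 4: Convert to kPa: dP = 112.86 kPa


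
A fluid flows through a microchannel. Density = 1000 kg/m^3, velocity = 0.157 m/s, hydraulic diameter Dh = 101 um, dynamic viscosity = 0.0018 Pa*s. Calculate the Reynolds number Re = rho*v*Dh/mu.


Step 1: Convert Dh to meters: Dh = 101e-6 m
Step 2: Re = rho * v * Dh / mu
Re = 1000 * 0.157 * 101e-6 / 0.0018
Re = 8.809


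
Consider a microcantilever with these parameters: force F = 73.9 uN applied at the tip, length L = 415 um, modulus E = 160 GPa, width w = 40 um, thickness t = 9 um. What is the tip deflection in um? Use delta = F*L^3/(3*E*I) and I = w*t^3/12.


Step 1: Calculate the second moment of area.
I = w * t^3 / 12 = 40 * 9^3 / 12 = 2430.0 um^4
Step 2: Convert E to consistent units (1 GPa = 1000 uN/um^2).
E = 160 GPa = 160000 uN/um^2
Step 3: Calculate tip deflection.
delta = F * L^3 / (3 * E * I)
delta = 73.9 * 415^3 / (3 * 160000 * 2430.0)
delta = 4.5284 um


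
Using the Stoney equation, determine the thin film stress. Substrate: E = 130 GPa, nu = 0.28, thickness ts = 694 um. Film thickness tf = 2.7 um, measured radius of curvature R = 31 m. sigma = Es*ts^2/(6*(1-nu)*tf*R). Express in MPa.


Step 1: Compute numerator: Es * ts^2 = 130 * 694^2 = 62612680 (GPa*um^2)
Step 2: Compute denominator (R in um): 6*(1-nu)*tf*R = 6*0.72*2.7*31e6 = 361584000.0 (um^2)
Step 3: sigma (GPa) = 62612680 / 361584000.0 = 1.73162e-01 GPa
Step 4: Convert to MPa (x1000): sigma = 173.2 MPa


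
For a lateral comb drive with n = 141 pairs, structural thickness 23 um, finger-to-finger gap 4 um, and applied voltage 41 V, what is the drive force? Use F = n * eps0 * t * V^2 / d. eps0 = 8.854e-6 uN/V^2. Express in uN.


Step 1: Parameters: n=141, eps0=8.854e-6 uN/V^2, t=23 um, V=41 V, d=4 um
Step 2: V^2 = 1681
Step 3: F = 141 * 8.854e-6 * 23 * 1681 / 4
F = 12.067 uN


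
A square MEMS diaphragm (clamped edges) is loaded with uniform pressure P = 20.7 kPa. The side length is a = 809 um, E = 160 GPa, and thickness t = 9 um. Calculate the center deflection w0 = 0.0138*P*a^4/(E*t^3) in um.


Step 1: Convert pressure to compatible units (E is in GPa, so P in GPa).
P = 20.7 kPa = 20.7e-6 GPa
Step 2: Compute numerator: 0.0138 * P * a^4.
a^4 = 809^4 = 428345379361
numerator = 0.0138 * 20.7e-6 * 428345379361 = 1.22361e+05
Step 3: Compute denominator: E * t^3 = 160 * 9^3 = 116640
Step 4: w0 = numerator / denominator = 1.22361e+05 / 116640 = 1.049 um


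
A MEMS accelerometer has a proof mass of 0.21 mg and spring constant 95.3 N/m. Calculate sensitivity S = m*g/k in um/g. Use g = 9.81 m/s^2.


Step 1: Convert mass: m = 0.21 mg = 2.10e-07 kg
Step 2: S = m * g / k = 2.10e-07 * 9.81 / 95.3
Step 3: S = 2.16e-08 m/g
Step 4: Convert to um/g: S = 0.022 um/g


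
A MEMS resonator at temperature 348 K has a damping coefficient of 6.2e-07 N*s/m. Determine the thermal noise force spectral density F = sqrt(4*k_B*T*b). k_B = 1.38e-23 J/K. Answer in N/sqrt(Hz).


Step 1: Compute 4 * k_B * T * b
= 4 * 1.38e-23 * 348 * 6.2e-07
= 1.1910e-26 N^2/Hz
Step 2: F_noise = sqrt(1.1910e-26)
F_noise = 1.09e-13 N/sqrt(Hz)


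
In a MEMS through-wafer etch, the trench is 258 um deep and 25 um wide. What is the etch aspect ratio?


Step 1: AR = depth / width
Step 2: AR = 258 / 25
AR = 10.3


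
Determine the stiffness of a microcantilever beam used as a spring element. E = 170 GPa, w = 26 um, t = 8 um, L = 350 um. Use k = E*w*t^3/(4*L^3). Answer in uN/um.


Step 1: Convert E to consistent units (1 GPa = 1000 uN/um^2).
E = 170 GPa = 170000 uN/um^2
Step 2: Compute t^3 = 8^3 = 512
Step 3: Compute L^3 = 350^3 = 42875000
Step 4: k = 170000 * 26 * 512 / (4 * 42875000)
k = 13.1956 uN/um


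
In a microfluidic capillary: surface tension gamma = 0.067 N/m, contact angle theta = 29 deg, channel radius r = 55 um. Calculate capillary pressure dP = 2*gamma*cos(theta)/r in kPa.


Step 1: cos(29 deg) = 0.8746
Step 2: Convert r to m: r = 55e-6 m
Step 3: dP = 2 * 0.067 * 0.8746 / 55e-6 = 2130.8 Pa
Step 4: Convert Pa to kPa (divide by 1000).
dP = 2.13 kPa


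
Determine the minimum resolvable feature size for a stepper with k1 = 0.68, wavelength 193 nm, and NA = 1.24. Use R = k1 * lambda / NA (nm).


Step 1: Identify values: k1 = 0.68, lambda = 193 nm, NA = 1.24
Step 2: R = k1 * lambda / NA
R = 0.68 * 193 / 1.24
R = 105.8 nm


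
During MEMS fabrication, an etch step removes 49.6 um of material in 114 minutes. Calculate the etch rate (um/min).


Step 1: Etch rate = depth / time
Step 2: rate = 49.6 / 114
rate = 0.435 um/min


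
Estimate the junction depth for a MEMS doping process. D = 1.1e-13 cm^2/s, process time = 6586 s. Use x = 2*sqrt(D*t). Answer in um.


Step 1: Compute D*t = 1.1e-13 * 6586 = 7.2446e-10 cm^2
Step 2: sqrt(D*t) = 2.6916e-05 cm
Step 3: x = 2 * 2.6916e-05 cm = 5.3832e-05 cm
Step 4: Convert to um (1 cm = 1e4 um): x = 0.538 um


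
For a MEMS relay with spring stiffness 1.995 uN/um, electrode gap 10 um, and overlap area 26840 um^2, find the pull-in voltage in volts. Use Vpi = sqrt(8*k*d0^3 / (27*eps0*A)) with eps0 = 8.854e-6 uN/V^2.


Step 1: Compute numerator: 8 * k * d0^3 = 8 * 1.995 * 10^3 = 15960.0
Step 2: Compute denominator: 27 * eps0 * A = 27 * 8.854e-6 * 26840 = 6.416317
Step 3: Vpi = sqrt(15960.0 / 6.416317)
Vpi = 49.87 V


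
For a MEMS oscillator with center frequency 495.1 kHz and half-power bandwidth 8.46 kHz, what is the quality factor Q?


Step 1: Q = f0 / bandwidth
Step 2: Q = 495.1 / 8.46
Q = 58.5


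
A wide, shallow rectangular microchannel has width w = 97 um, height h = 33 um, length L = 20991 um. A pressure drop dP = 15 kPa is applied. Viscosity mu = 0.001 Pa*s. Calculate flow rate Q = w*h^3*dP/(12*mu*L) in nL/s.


Step 1: Convert all dimensions to SI (meters).
w = 97e-6 m, h = 33e-6 m, L = 20991e-6 m, dP = 15e3 Pa
Step 2: Q = w * h^3 * dP / (12 * mu * L)
Q = 97e-6 * (33e-6)^3 * 15e3 / (12 * 0.001 * 20991e-6) = 2.0758236e-10 m^3/s
Step 3: Convert Q from m^3/s to nL/s (1 m^3 = 1e12 nL, so multiply by 1e12).
Q = 207.582 nL/s


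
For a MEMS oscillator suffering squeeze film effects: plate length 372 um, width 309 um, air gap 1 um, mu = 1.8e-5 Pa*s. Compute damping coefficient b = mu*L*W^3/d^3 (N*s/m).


Step 1: Convert to SI.
L = 372e-6 m, W = 309e-6 m, d = 1e-6 m
Step 2: W^3 = (309e-6)^3 = 2.95e-11 m^3
Step 3: d^3 = (1e-6)^3 = 1.00e-18 m^3
Step 4: b = 1.8e-5 * 372e-6 * 2.95e-11 / 1.00e-18
b = 1.98e-01 N*s/m


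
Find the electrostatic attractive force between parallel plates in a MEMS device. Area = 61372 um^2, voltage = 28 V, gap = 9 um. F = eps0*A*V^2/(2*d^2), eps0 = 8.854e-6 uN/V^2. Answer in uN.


Step 1: Identify parameters.
eps0 = 8.854e-6 uN/V^2, A = 61372 um^2, V = 28 V, d = 9 um
Step 2: Compute V^2 = 28^2 = 784
Step 3: Compute d^2 = 9^2 = 81
Step 4: F = 0.5 * 8.854e-6 * 61372 * 784 / 81
F = 2.63 uN


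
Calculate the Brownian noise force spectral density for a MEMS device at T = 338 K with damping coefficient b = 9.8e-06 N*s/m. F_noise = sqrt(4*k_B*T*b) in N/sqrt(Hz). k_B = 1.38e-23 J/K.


Step 1: Compute 4 * k_B * T * b
= 4 * 1.38e-23 * 338 * 9.8e-06
= 1.8284e-25 N^2/Hz
Step 2: F_noise = sqrt(1.8284e-25)
F_noise = 4.28e-13 N/sqrt(Hz)


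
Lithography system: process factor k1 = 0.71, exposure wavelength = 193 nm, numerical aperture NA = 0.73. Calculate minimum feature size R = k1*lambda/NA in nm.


Step 1: Identify values: k1 = 0.71, lambda = 193 nm, NA = 0.73
Step 2: R = k1 * lambda / NA
R = 0.71 * 193 / 0.73
R = 187.7 nm


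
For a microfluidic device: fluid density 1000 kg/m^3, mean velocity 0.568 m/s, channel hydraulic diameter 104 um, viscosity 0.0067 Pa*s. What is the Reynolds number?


Step 1: Convert Dh to meters: Dh = 104e-6 m
Step 2: Re = rho * v * Dh / mu
Re = 1000 * 0.568 * 104e-6 / 0.0067
Re = 8.817


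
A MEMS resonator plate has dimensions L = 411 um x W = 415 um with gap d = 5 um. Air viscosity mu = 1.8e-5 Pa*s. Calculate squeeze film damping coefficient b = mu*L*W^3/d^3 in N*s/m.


Step 1: Convert to SI.
L = 411e-6 m, W = 415e-6 m, d = 5e-6 m
Step 2: W^3 = (415e-6)^3 = 7.15e-11 m^3
Step 3: d^3 = (5e-6)^3 = 1.25e-16 m^3
Step 4: b = 1.8e-5 * 411e-6 * 7.15e-11 / 1.25e-16
b = 4.23e-03 N*s/m


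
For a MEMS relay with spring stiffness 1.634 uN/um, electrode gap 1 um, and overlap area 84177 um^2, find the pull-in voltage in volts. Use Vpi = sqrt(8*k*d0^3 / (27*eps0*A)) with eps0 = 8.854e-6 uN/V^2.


Step 1: Compute numerator: 8 * k * d0^3 = 8 * 1.634 * 1^3 = 13.072
Step 2: Compute denominator: 27 * eps0 * A = 27 * 8.854e-6 * 84177 = 20.123185
Step 3: Vpi = sqrt(13.072 / 20.123185)
Vpi = 0.81 V


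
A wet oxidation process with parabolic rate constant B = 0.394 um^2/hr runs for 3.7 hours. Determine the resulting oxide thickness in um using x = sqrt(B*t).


Step 1: Compute B*t = 0.394 * 3.7 = 1.4578
Step 2: x = sqrt(1.4578)
x = 1.207 um


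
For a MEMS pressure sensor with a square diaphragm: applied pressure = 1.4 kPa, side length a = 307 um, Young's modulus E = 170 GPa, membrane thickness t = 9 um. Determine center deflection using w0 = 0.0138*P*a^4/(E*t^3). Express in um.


Step 1: Convert pressure to compatible units (E is in GPa, so P in GPa).
P = 1.4 kPa = 1.4e-6 GPa
Step 2: Compute numerator: 0.0138 * P * a^4.
a^4 = 307^4 = 8882874001
numerator = 0.0138 * 1.4e-6 * 8882874001 = 1.716e+02
Step 3: Compute denominator: E * t^3 = 170 * 9^3 = 123930
Step 4: w0 = numerator / denominator = 1.716e+02 / 123930 = 0.0014 um


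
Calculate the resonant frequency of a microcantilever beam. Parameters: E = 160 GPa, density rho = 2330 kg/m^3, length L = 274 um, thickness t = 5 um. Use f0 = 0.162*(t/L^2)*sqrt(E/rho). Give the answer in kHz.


Step 1: Convert units to SI.
t_SI = 5e-6 m, L_SI = 274e-6 m
Step 2: Calculate sqrt(E/rho).
sqrt(160e9 / 2330) = 8286.71 m/s
Step 3: Compute f0.
f0 = 0.162 * 5e-6 / (274e-6)^2 * 8286.71 = 89405.9 Hz = 89.41 kHz


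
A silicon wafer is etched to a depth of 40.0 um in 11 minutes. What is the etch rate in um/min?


Step 1: Etch rate = depth / time
Step 2: rate = 40.0 / 11
rate = 3.636 um/min


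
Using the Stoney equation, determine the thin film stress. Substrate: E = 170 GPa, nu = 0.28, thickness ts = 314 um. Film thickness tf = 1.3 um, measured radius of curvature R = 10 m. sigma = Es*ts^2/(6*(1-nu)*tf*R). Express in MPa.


Step 1: Compute numerator: Es * ts^2 = 170 * 314^2 = 16761320 (GPa*um^2)
Step 2: Compute denominator (R in um): 6*(1-nu)*tf*R = 6*0.72*1.3*10e6 = 56160000.0 (um^2)
Step 3: sigma (GPa) = 16761320 / 56160000.0 = 2.98457e-01 GPa
Step 4: Convert to MPa (x1000): sigma = 298.5 MPa


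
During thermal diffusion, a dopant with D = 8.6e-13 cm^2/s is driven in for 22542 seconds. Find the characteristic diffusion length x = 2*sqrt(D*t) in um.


Step 1: Compute D*t = 8.6e-13 * 22542 = 1.938612e-08 cm^2
Step 2: sqrt(D*t) = 1.39234e-04 cm
Step 3: x = 2 * 1.39234e-04 cm = 2.78468e-04 cm
Step 4: Convert to um (1 cm = 1e4 um): x = 2.785 um


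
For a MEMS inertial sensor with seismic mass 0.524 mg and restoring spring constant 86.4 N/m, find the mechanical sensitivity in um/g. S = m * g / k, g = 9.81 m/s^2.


Step 1: Convert mass: m = 0.524 mg = 5.24e-07 kg
Step 2: S = m * g / k = 5.24e-07 * 9.81 / 86.4
Step 3: S = 5.95e-08 m/g
Step 4: Convert to um/g: S = 0.059 um/g


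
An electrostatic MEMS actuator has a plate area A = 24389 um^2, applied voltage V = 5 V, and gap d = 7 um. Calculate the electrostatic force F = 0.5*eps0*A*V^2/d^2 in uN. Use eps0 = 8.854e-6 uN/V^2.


Step 1: Identify parameters.
eps0 = 8.854e-6 uN/V^2, A = 24389 um^2, V = 5 V, d = 7 um
Step 2: Compute V^2 = 5^2 = 25
Step 3: Compute d^2 = 7^2 = 49
Step 4: F = 0.5 * 8.854e-6 * 24389 * 25 / 49
F = 0.055 uN


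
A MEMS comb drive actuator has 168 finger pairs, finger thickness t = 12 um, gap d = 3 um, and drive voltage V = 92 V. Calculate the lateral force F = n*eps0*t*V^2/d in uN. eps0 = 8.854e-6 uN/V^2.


Step 1: Parameters: n=168, eps0=8.854e-6 uN/V^2, t=12 um, V=92 V, d=3 um
Step 2: V^2 = 8464
Step 3: F = 168 * 8.854e-6 * 12 * 8464 / 3
F = 50.36 uN


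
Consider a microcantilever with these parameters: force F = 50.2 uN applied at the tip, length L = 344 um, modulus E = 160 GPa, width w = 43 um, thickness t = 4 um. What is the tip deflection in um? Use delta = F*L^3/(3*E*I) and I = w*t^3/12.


Step 1: Calculate the second moment of area.
I = w * t^3 / 12 = 43 * 4^3 / 12 = 229.3333 um^4
Step 2: Convert E to consistent units (1 GPa = 1000 uN/um^2).
E = 160 GPa = 160000 uN/um^2
Step 3: Calculate tip deflection.
delta = F * L^3 / (3 * E * I)
delta = 50.2 * 344^3 / (3 * 160000 * 229.3333)
delta = 18.564 um


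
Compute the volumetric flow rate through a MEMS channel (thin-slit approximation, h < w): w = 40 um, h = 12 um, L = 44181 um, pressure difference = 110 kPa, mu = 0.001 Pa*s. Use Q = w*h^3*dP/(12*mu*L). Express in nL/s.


Step 1: Convert all dimensions to SI (meters).
w = 40e-6 m, h = 12e-6 m, L = 44181e-6 m, dP = 110e3 Pa
Step 2: Q = w * h^3 * dP / (12 * mu * L)
Q = 40e-6 * (12e-6)^3 * 110e3 / (12 * 0.001 * 44181e-6) = 1.434101e-11 m^3/s
Step 3: Convert Q from m^3/s to nL/s (1 m^3 = 1e12 nL, so multiply by 1e12).
Q = 14.341 nL/s


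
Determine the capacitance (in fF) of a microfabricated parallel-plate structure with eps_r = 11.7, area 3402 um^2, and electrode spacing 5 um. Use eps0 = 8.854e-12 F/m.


Step 1: Convert area to m^2: A = 3402e-12 m^2
Step 2: Convert gap to m: d = 5e-6 m
Step 3: C = eps0 * eps_r * A / d
C = 8.854e-12 * 11.7 * 3402e-12 / 5e-6
Step 4: Convert to fF (multiply by 1e15).
C = 70.48 fF


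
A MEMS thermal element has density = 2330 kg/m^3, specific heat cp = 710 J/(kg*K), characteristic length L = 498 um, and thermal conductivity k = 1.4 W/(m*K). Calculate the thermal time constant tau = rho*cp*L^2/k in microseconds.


Step 1: Convert L to m: L = 498e-6 m
Step 2: L^2 = (498e-6)^2 = 2.48004e-07 m^2
Step 3: tau = 2330 * 710 * 2.48004e-07 / 1.4 = 2.9305215514e-01 s
Step 4: Convert to microseconds (multiply by 1e6).
tau = 293052.155 us


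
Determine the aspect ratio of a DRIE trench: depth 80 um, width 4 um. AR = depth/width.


Step 1: AR = depth / width
Step 2: AR = 80 / 4
AR = 20.0


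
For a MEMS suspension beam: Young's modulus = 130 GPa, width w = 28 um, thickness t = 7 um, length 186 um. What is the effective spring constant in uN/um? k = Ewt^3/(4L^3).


Step 1: Convert E to consistent units (1 GPa = 1000 uN/um^2).
E = 130 GPa = 130000 uN/um^2
Step 2: Compute t^3 = 7^3 = 343
Step 3: Compute L^3 = 186^3 = 6434856
Step 4: k = 130000 * 28 * 343 / (4 * 6434856)
k = 48.5061 uN/um


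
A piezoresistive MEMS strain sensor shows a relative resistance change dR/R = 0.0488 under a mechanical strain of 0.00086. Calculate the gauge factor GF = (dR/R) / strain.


Step 1: Identify values.
dR/R = 0.0488, strain = 0.00086
Step 2: GF = (dR/R) / strain = 0.0488 / 0.00086
GF = 56.7


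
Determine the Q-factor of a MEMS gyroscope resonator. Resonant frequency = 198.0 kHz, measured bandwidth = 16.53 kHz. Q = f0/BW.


Step 1: Q = f0 / bandwidth
Step 2: Q = 198.0 / 16.53
Q = 12.0


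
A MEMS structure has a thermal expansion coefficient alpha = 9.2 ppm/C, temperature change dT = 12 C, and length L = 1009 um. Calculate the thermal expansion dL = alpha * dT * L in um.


Step 1: Convert CTE: alpha = 9.2 ppm/C = 9.2e-6 /C
Step 2: dL = 9.2e-6 * 12 * 1009
dL = 0.1114 um


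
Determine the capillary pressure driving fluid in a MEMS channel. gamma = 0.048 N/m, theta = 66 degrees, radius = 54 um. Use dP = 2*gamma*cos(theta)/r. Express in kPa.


Step 1: cos(66 deg) = 0.4067
Step 2: Convert r to m: r = 54e-6 m
Step 3: dP = 2 * 0.048 * 0.4067 / 54e-6 = 723.0 Pa
Step 4: Convert Pa to kPa (divide by 1000).
dP = 0.72 kPa


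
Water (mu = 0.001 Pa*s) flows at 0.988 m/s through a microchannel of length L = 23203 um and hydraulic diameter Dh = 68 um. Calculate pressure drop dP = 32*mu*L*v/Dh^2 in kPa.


Step 1: Convert to SI: L = 23203e-6 m, Dh = 68e-6 m
Step 2: dP = 32 * 0.001 * 23203e-6 * 0.988 / (68e-6)^2
Step 3: dP = 158647.50 Pa
Step 4: Convert to kPa: dP = 158.65 kPa


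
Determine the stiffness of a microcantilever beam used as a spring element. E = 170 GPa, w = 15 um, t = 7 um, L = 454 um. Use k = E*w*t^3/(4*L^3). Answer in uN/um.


Step 1: Convert E to consistent units (1 GPa = 1000 uN/um^2).
E = 170 GPa = 170000 uN/um^2
Step 2: Compute t^3 = 7^3 = 343
Step 3: Compute L^3 = 454^3 = 93576664
Step 4: k = 170000 * 15 * 343 / (4 * 93576664)
k = 2.3367 uN/um


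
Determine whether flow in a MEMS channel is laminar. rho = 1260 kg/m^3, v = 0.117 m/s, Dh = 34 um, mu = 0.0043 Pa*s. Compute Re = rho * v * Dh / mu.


Step 1: Convert Dh to meters: Dh = 34e-6 m
Step 2: Re = rho * v * Dh / mu
Re = 1260 * 0.117 * 34e-6 / 0.0043
Re = 1.166
Since Re = 1.166 is below ~2300, the flow is laminar.


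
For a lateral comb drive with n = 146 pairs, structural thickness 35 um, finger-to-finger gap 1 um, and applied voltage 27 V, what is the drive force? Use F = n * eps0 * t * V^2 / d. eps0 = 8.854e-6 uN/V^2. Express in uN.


Step 1: Parameters: n=146, eps0=8.854e-6 uN/V^2, t=35 um, V=27 V, d=1 um
Step 2: V^2 = 729
Step 3: F = 146 * 8.854e-6 * 35 * 729 / 1
F = 32.983 uN


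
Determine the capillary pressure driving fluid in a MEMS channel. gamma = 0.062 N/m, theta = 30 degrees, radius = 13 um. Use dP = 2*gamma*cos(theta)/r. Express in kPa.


Step 1: cos(30 deg) = 0.866
Step 2: Convert r to m: r = 13e-6 m
Step 3: dP = 2 * 0.062 * 0.866 / 13e-6 = 8260.3 Pa
Step 4: Convert Pa to kPa (divide by 1000).
dP = 8.26 kPa


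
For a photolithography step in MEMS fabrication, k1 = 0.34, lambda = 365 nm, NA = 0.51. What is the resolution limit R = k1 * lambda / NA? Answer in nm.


Step 1: Identify values: k1 = 0.34, lambda = 365 nm, NA = 0.51
Step 2: R = k1 * lambda / NA
R = 0.34 * 365 / 0.51
R = 243.3 nm


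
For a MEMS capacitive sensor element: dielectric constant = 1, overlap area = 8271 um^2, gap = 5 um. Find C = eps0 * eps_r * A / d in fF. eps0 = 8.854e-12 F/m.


Step 1: Convert area to m^2: A = 8271e-12 m^2
Step 2: Convert gap to m: d = 5e-6 m
Step 3: C = eps0 * eps_r * A / d
C = 8.854e-12 * 1 * 8271e-12 / 5e-6
Step 4: Convert to fF (multiply by 1e15).
C = 14.65 fF


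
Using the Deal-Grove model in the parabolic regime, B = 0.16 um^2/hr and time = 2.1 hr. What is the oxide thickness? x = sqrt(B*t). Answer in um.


Step 1: Compute B*t = 0.16 * 2.1 = 0.336
Step 2: x = sqrt(0.336)
x = 0.58 um


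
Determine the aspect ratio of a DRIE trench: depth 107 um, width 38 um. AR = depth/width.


Step 1: AR = depth / width
Step 2: AR = 107 / 38
AR = 2.8


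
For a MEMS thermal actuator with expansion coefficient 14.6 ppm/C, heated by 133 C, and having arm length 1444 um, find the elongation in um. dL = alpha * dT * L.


Step 1: Convert CTE: alpha = 14.6 ppm/C = 14.6e-6 /C
Step 2: dL = 14.6e-6 * 133 * 1444
dL = 2.804 um


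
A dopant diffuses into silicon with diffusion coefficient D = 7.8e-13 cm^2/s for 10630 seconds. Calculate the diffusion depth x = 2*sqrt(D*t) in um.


Step 1: Compute D*t = 7.8e-13 * 10630 = 8.2914e-09 cm^2
Step 2: sqrt(D*t) = 9.10571e-05 cm
Step 3: x = 2 * 9.10571e-05 cm = 1.821142e-04 cm
Step 4: Convert to um (1 cm = 1e4 um): x = 1.821 um


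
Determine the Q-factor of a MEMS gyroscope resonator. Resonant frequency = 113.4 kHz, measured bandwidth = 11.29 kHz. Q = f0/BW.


Step 1: Q = f0 / bandwidth
Step 2: Q = 113.4 / 11.29
Q = 10.0


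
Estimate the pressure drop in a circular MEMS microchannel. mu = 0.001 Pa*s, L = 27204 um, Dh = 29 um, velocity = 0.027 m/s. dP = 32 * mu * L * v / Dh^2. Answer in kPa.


Step 1: Convert to SI: L = 27204e-6 m, Dh = 29e-6 m
Step 2: dP = 32 * 0.001 * 27204e-6 * 0.027 / (29e-6)^2
Step 3: dP = 27947.99 Pa
Step 4: Convert to kPa: dP = 27.95 kPa


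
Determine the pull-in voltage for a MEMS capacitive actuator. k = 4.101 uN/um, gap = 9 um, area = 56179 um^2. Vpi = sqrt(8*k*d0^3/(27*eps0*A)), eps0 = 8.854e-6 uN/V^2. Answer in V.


Step 1: Compute numerator: 8 * k * d0^3 = 8 * 4.101 * 9^3 = 23917.032
Step 2: Compute denominator: 27 * eps0 * A = 27 * 8.854e-6 * 56179 = 13.430039
Step 3: Vpi = sqrt(23917.032 / 13.430039)
Vpi = 42.2 V


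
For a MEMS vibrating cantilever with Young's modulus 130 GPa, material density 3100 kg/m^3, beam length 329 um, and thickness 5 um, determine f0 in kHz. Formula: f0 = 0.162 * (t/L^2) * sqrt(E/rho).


Step 1: Convert units to SI.
t_SI = 5e-6 m, L_SI = 329e-6 m
Step 2: Calculate sqrt(E/rho).
sqrt(130e9 / 3100) = 6475.76 m/s
Step 3: Compute f0.
f0 = 0.162 * 5e-6 / (329e-6)^2 * 6475.76 = 48460.1 Hz = 48.46 kHz


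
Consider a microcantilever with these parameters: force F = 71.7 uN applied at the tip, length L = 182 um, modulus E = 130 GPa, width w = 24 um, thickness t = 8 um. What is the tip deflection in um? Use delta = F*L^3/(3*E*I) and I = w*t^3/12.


Step 1: Calculate the second moment of area.
I = w * t^3 / 12 = 24 * 8^3 / 12 = 1024.0 um^4
Step 2: Convert E to consistent units (1 GPa = 1000 uN/um^2).
E = 130 GPa = 130000 uN/um^2
Step 3: Calculate tip deflection.
delta = F * L^3 / (3 * E * I)
delta = 71.7 * 182^3 / (3 * 130000 * 1024.0)
delta = 1.0824 um


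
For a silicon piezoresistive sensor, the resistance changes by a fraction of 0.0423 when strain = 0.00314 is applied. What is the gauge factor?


Step 1: Identify values.
dR/R = 0.0423, strain = 0.00314
Step 2: GF = (dR/R) / strain = 0.0423 / 0.00314
GF = 13.5


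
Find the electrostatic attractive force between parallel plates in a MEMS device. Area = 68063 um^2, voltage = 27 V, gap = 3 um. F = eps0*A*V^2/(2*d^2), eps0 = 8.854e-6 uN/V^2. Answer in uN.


Step 1: Identify parameters.
eps0 = 8.854e-6 uN/V^2, A = 68063 um^2, V = 27 V, d = 3 um
Step 2: Compute V^2 = 27^2 = 729
Step 3: Compute d^2 = 3^2 = 9
Step 4: F = 0.5 * 8.854e-6 * 68063 * 729 / 9
F = 24.407 uN
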